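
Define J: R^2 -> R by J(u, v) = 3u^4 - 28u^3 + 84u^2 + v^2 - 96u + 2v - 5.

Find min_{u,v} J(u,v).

J(u,v) separates as P(u) + Q(v) − 5, so its minimum is min P + min Q − 5.
P'(u) = 12(u - 4)(u - 2)(u - 1) vanishes at u ∈ {1, 2, 4}; Q'(v) = 2v + 2 vanishes at v ∈ {-1}.
Local minima of P (where P''>0): P(1)=-37, P(4)=-64. Local minima of Q: Q(-1)=-1.
So the global minimum of J is P(4) + Q(-1) − 5 = -64 − 1 − 5 = -70, attained at (4, -1).

-70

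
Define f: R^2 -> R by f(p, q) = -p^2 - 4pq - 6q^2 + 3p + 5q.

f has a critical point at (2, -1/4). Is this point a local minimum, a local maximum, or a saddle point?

local maximum

The Hessian of f is constant: H = [[-2, -4], [-4, -12]].
det(H) = (-2)·(-12) − (-4)² = 8.
det(H) > 0 and tr(H) = -14 < 0, so H is negative definite and the point is a local maximum.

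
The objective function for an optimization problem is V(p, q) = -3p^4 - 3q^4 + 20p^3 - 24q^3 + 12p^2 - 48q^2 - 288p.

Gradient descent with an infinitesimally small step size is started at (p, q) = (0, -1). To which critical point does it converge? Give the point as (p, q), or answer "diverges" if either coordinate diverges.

V is separable, so gradient descent decouples: p follows -∂V/∂p, q follows -∂V/∂q.
∂V/∂p = -12(p - 4)(p - 3)(p + 2); at p=0 this is -288, so p increases.
∂V/∂q = -12q(q + 2)(q + 4); at q=-1 this is 36, so q decreases.
p converges to its nearest critical value 3 (a local min of the p-part); q converges to -2. The iterate converges to (3, -2).

(3, -2)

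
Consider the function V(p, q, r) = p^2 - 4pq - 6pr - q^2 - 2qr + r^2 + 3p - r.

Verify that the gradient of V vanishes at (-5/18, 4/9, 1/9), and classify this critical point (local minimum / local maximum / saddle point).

∇V = (2p - 4q - 6r + 3, -4p - 2q - 2r, -6p - 2q + 2r - 1); substituting (-5/18, 4/9, 1/9) gives ∇V = (0, 0, 0), so (-5/18, 4/9, 1/9) is indeed a critical point.
The Hessian is constant: H = [[2, -4, -6], [-4, -2, -2], [-6, -2, 2]].
Leading principal minors: Δ₁ = 2, Δ₂ = -20, Δ₃ = -72.
The minors fit neither the all-positive nor the alternating-sign pattern, so H is indefinite: a saddle point.

saddle point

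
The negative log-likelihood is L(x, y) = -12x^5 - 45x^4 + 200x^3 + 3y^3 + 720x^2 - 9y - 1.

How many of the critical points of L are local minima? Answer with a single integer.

L separates as a function of x plus a function of y, so ∇L=0 decouples.
∂L/∂x = -60x(x - 3)(x + 2)(x + 4) = 0 at x ∈ {-4, -2, 0, 3}; ∂L/∂y = 9(y - 1)(y + 1) = 0 at y ∈ {-1, 1}.
The Hessian is diagonal: diag(L_xx, L_yy). Second derivatives: L_xx(-4)=3360, L_xx(-2)=-1200, L_xx(0)=1440, L_xx(3)=-6300; L_yy(-1)=-18, L_yy(1)=18.
Local minima occur where both diagonal entries positive: (-4, 1), (0, 1). Count: 2.

2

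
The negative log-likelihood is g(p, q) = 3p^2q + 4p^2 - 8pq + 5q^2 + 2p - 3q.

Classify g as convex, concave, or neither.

neither

The term 3p^2q is cubic, so the Hessian is not constant.
∂²g/∂p² = 6q + 8, which takes both signs as q varies (negative for sufficiently negative q). A diagonal entry of the Hessian changing sign means the Hessian is neither positive- nor negative-semidefinite on all of R^2.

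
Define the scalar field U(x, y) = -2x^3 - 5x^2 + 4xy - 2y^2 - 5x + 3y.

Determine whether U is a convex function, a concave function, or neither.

The term -2x^3 is cubic, so the Hessian is not constant.
∂²U/∂x² = -12x - 10, which takes both signs as x varies (negative for sufficiently large x). A diagonal entry of the Hessian changing sign means the Hessian is neither positive- nor negative-semidefinite on all of R^2.

neither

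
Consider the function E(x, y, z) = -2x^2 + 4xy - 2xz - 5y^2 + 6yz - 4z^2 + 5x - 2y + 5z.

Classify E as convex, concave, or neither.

E is quadratic, so its Hessian is the constant matrix H = [[-4, 4, -2], [4, -10, 6], [-2, 6, -8]].
Leading principal minors: -4, 24, -104.
Signs alternate −, +, − ⇒ H ≺ 0 ⇒ concave.

concave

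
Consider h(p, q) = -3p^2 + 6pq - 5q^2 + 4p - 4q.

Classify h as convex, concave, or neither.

h is quadratic, so its Hessian is the constant matrix H = [[-6, 6], [6, -10]].
det(H) = 24, tr(H) = -16.
det(H) > 0 and tr(H) < 0, so H is negative definite everywhere: concave.

concave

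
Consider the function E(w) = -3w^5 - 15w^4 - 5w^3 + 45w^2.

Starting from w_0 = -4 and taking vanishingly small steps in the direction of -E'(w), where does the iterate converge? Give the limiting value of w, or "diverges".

-3

E'(w) = -15w(w - 1)(w + 2)(w + 3), so E'(-4) = -600.
Gradient descent moves in the -E' direction, i.e. w is increasing.
The nearest critical point in that direction is w = -3, where E'' = 180 > 0 (a local minimum). The iterate converges there.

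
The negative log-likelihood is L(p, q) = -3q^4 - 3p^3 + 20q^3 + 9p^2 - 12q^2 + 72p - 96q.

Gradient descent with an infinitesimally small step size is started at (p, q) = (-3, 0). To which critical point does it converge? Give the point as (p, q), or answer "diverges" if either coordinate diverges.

(-2, 2)

L is separable, so gradient descent decouples: p follows -∂L/∂p, q follows -∂L/∂q.
∂L/∂p = -9(p - 4)(p + 2); at p=-3 this is -63, so p increases.
∂L/∂q = -12(q - 4)(q - 2)(q + 1); at q=0 this is -96, so q increases.
p converges to its nearest critical value -2 (a local min of the p-part); q converges to 2. The iterate converges to (-2, 2).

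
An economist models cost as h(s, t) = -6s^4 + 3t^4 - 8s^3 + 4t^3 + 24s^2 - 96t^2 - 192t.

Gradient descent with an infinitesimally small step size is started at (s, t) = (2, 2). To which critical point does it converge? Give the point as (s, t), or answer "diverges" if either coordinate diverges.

h is separable, so gradient descent decouples: s follows -∂h/∂s, t follows -∂h/∂t.
∂h/∂s = -24s(s - 1)(s + 2); at s=2 this is -192, so s increases.
∂h/∂t = 12(t - 4)(t + 1)(t + 4); at t=2 this is -432, so t increases.
The s-coordinate has no critical point in that direction and runs off to infinity.

diverges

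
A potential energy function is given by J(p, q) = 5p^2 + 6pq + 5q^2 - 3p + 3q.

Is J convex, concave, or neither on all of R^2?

J is quadratic, so its Hessian is the constant matrix H = [[10, 6], [6, 10]].
det(H) = 64, tr(H) = 20.
det(H) > 0 and tr(H) > 0, so H is positive definite everywhere: convex.

convex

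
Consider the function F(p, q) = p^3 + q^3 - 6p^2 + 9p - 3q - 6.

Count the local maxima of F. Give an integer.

F separates as a function of p plus a function of q, so ∇F=0 decouples.
∂F/∂p = 3(p - 3)(p - 1) = 0 at p ∈ {1, 3}; ∂F/∂q = 3(q - 1)(q + 1) = 0 at q ∈ {-1, 1}.
The Hessian is diagonal: diag(F_pp, F_qq). Second derivatives: F_pp(1)=-6, F_pp(3)=6; F_qq(-1)=-6, F_qq(1)=6.
Local maxima occur where both diagonal entries negative: (1, -1). Count: 1.

1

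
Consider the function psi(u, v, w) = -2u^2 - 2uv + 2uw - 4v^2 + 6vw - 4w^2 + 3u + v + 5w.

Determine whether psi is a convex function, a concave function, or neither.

concave

psi is quadratic, so its Hessian is the constant matrix H = [[-4, -2, 2], [-2, -8, 6], [2, 6, -8]].
Leading principal minors: -4, 28, -96.
Signs alternate −, +, − ⇒ H ≺ 0 ⇒ concave.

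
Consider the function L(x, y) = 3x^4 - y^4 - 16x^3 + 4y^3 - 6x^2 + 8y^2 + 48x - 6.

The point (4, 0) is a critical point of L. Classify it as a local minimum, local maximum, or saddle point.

local minimum

The mixed partial ∂²L/∂x∂y is 0, so the Hessian at any point is diag(L_xx, L_yy) = diag(12(3x^2 - 8x - 1), 4(-3y^2 + 6y + 4)).
At (4, 0): H = diag(180, 16).
Both eigenvalues are positive, so H is positive definite: a local minimum.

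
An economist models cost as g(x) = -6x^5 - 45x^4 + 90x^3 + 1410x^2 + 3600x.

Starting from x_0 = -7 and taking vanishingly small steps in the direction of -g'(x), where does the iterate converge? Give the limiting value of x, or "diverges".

-5

g'(x) = -30(x - 4)(x + 2)(x + 3)(x + 5), so g'(-7) = -13200.
Gradient descent moves in the -g' direction, i.e. x is increasing.
The nearest critical point in that direction is x = -5, where g'' = 1620 > 0 (a local minimum). The iterate converges there.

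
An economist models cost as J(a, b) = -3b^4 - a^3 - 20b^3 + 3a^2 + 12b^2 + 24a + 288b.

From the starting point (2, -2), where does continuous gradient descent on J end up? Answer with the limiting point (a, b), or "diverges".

J is separable, so gradient descent decouples: a follows -∂J/∂a, b follows -∂J/∂b.
∂J/∂a = -3(a - 4)(a + 2); at a=2 this is 24, so a decreases.
∂J/∂b = -12(b - 2)(b + 3)(b + 4); at b=-2 this is 96, so b decreases.
a converges to its nearest critical value -2 (a local min of the a-part); b converges to -3. The iterate converges to (-2, -3).

(-2, -3)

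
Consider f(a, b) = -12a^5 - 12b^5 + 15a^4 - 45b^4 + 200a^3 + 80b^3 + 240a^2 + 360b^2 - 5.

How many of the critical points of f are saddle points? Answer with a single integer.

8

f separates as a function of a plus a function of b, so ∇f=0 decouples.
∂f/∂a = -60a(a - 4)(a + 1)(a + 2) = 0 at a ∈ {-2, -1, 0, 4}; ∂f/∂b = -60b(b - 2)(b + 2)(b + 3) = 0 at b ∈ {-3, -2, 0, 2}.
The Hessian is diagonal: diag(f_aa, f_bb). Second derivatives: f_aa(-2)=720, f_aa(-1)=-300, f_aa(0)=480, f_aa(4)=-7200; f_bb(-3)=900, f_bb(-2)=-480, f_bb(0)=720, f_bb(2)=-2400.
Saddle points occur where the two diagonal entries have opposite signs: (-2, -2), (-2, 2), (-1, -3), (-1, 0), (0, -2), (0, 2), (4, -3), (4, 0). Count: 8.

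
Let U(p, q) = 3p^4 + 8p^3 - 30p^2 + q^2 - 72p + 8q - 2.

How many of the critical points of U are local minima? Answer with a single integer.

2

U separates as a function of p plus a function of q, so ∇U=0 decouples.
∂U/∂p = 12(p - 2)(p + 1)(p + 3) = 0 at p ∈ {-3, -1, 2}; ∂U/∂q = 2(q + 4) = 0 at q ∈ {-4}.
The Hessian is diagonal: diag(U_pp, U_qq). Second derivatives: U_pp(-3)=120, U_pp(-1)=-72, U_pp(2)=180; U_qq(-4)=2.
Local minima occur where both diagonal entries positive: (-3, -4), (2, -4). Count: 2.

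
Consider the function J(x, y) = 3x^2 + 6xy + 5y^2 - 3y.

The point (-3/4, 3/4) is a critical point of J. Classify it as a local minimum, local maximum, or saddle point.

The Hessian of J is constant: H = [[6, 6], [6, 10]].
det(H) = 6·10 − 6² = 24.
det(H) > 0 and tr(H) = 16 > 0, so H is positive definite and the point is a local minimum.

local minimum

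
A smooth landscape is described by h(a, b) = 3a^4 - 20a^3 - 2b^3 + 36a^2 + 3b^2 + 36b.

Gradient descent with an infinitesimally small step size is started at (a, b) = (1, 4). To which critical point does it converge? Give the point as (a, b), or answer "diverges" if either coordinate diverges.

diverges

h is separable, so gradient descent decouples: a follows -∂h/∂a, b follows -∂h/∂b.
∂h/∂a = 12a(a - 3)(a - 2); at a=1 this is 24, so a decreases.
∂h/∂b = -6(b - 3)(b + 2); at b=4 this is -36, so b increases.
The b-coordinate has no critical point in that direction and runs off to infinity.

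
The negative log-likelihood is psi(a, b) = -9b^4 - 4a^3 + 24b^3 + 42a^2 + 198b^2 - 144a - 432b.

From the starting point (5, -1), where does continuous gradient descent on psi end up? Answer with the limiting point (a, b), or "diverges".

diverges

psi is separable, so gradient descent decouples: a follows -∂psi/∂a, b follows -∂psi/∂b.
∂psi/∂a = -12(a - 4)(a - 3); at a=5 this is -24, so a increases.
∂psi/∂b = -36(b - 4)(b - 1)(b + 3); at b=-1 this is -720, so b increases.
The a-coordinate has no critical point in that direction and runs off to infinity.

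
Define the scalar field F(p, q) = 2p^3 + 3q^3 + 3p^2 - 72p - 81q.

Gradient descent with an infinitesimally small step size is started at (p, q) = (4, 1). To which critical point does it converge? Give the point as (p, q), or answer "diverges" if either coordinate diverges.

F is separable, so gradient descent decouples: p follows -∂F/∂p, q follows -∂F/∂q.
∂F/∂p = 6(p - 3)(p + 4); at p=4 this is 48, so p decreases.
∂F/∂q = 9(q - 3)(q + 3); at q=1 this is -72, so q increases.
p converges to its nearest critical value 3 (a local min of the p-part); q converges to 3. The iterate converges to (3, 3).

(3, 3)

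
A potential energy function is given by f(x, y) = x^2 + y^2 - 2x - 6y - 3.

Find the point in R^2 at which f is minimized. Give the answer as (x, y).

(1, 3)

f(x,y) separates as P(x) + Q(y) − 3, so its minimum is min P + min Q − 3.
P'(x) = 2x - 2 vanishes at x ∈ {1}; Q'(y) = 2y - 6 vanishes at y ∈ {3}.
Local minima of P (where P''>0): P(1)=-1. Local minima of Q: Q(3)=-9.
So the global minimum of f is P(1) + Q(3) − 3 = -1 − 9 − 3 = -13, attained at (1, 3).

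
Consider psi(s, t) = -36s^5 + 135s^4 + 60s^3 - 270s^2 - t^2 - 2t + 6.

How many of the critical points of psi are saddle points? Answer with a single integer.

2

psi separates as a function of s plus a function of t, so ∇psi=0 decouples.
∂psi/∂s = -180s(s - 3)(s - 1)(s + 1) = 0 at s ∈ {-1, 0, 1, 3}; ∂psi/∂t = -2(t + 1) = 0 at t ∈ {-1}.
The Hessian is diagonal: diag(psi_ss, psi_tt). Second derivatives: psi_ss(-1)=1440, psi_ss(0)=-540, psi_ss(1)=720, psi_ss(3)=-4320; psi_tt(-1)=-2.
Saddle points occur where the two diagonal entries have opposite signs: (-1, -1), (1, -1). Count: 2.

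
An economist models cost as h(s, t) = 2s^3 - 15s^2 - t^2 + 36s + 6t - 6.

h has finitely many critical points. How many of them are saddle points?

1

h separates as a function of s plus a function of t, so ∇h=0 decouples.
∂h/∂s = 6(s - 3)(s - 2) = 0 at s ∈ {2, 3}; ∂h/∂t = -2(t - 3) = 0 at t ∈ {3}.
The Hessian is diagonal: diag(h_ss, h_tt). Second derivatives: h_ss(2)=-6, h_ss(3)=6; h_tt(3)=-2.
Saddle points occur where the two diagonal entries have opposite signs: (3, 3). Count: 1.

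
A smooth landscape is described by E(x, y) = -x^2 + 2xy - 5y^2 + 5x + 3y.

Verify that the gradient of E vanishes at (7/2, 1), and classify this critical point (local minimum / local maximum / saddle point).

local maximum

∇E = (-2x + 2y + 5, 2x - 10y + 3); substituting (7/2, 1) gives ∇E = (0, 0), so (7/2, 1) is indeed a critical point.
The Hessian of E is constant: H = [[-2, 2], [2, -10]].
det(H) = (-2)·(-10) − 2² = 16.
det(H) > 0 and tr(H) = -12 < 0, so H is negative definite and the point is a local maximum.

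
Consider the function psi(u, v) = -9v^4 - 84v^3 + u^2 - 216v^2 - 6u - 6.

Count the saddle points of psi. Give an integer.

psi separates as a function of u plus a function of v, so ∇psi=0 decouples.
∂psi/∂u = 2(u - 3) = 0 at u ∈ {3}; ∂psi/∂v = -36v(v + 3)(v + 4) = 0 at v ∈ {-4, -3, 0}.
The Hessian is diagonal: diag(psi_uu, psi_vv). Second derivatives: psi_uu(3)=2; psi_vv(-4)=-144, psi_vv(-3)=108, psi_vv(0)=-432.
Saddle points occur where the two diagonal entries have opposite signs: (3, -4), (3, 0). Count: 2.

2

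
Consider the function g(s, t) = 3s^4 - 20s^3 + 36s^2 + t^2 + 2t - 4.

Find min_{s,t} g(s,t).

g(s,t) separates as P(s) + Q(t) − 4, so its minimum is min P + min Q − 4.
P'(s) = 12s(s - 3)(s - 2) vanishes at s ∈ {0, 2, 3}; Q'(t) = 2(t + 1) vanishes at t ∈ {-1}.
Local minima of P (where P''>0): P(0)=0, P(3)=27. Local minima of Q: Q(-1)=-1.
So the global minimum of g is P(0) + Q(-1) − 4 = 0 − 1 − 4 = -5, attained at (0, -1).

-5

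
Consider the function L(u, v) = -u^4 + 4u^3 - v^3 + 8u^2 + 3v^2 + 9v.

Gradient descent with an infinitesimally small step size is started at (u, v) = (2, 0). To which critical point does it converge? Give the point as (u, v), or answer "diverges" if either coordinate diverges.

L is separable, so gradient descent decouples: u follows -∂L/∂u, v follows -∂L/∂v.
∂L/∂u = -4u(u - 4)(u + 1); at u=2 this is 48, so u decreases.
∂L/∂v = -3(v - 3)(v + 1); at v=0 this is 9, so v decreases.
u converges to its nearest critical value 0 (a local min of the u-part); v converges to -1. The iterate converges to (0, -1).

(0, -1)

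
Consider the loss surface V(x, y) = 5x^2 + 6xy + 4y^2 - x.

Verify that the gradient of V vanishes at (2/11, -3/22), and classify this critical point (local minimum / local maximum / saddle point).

∇V = (10x + 6y - 1, 6x + 8y); substituting (2/11, -3/22) gives ∇V = (0, 0), so (2/11, -3/22) is indeed a critical point.
The Hessian of V is constant: H = [[10, 6], [6, 8]].
det(H) = 10·8 − 6² = 44.
det(H) > 0 and tr(H) = 18 > 0, so H is positive definite and the point is a local minimum.

local minimum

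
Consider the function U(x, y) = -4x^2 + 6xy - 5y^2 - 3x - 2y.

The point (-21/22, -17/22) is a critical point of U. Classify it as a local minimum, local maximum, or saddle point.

local maximum

The Hessian of U is constant: H = [[-8, 6], [6, -10]].
det(H) = (-8)·(-10) − 6² = 44.
det(H) > 0 and tr(H) = -18 < 0, so H is negative definite and the point is a local maximum.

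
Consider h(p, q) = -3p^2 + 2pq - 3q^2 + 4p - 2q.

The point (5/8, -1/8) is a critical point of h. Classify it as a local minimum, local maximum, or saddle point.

local maximum

The Hessian of h is constant: H = [[-6, 2], [2, -6]].
det(H) = (-6)·(-6) − 2² = 32.
det(H) > 0 and tr(H) = -12 < 0, so H is negative definite and the point is a local maximum.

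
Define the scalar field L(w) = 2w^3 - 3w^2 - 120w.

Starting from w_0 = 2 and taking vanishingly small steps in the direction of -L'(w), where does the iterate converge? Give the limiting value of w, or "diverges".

L'(w) = 6(w - 5)(w + 4), so L'(2) = -108.
Gradient descent moves in the -L' direction, i.e. w is increasing.
The nearest critical point in that direction is w = 5, where L'' = 54 > 0 (a local minimum). The iterate converges there.

5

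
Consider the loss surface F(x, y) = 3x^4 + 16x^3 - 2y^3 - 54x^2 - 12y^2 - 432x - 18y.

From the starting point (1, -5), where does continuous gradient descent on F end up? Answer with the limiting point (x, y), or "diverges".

(3, -3)

F is separable, so gradient descent decouples: x follows -∂F/∂x, y follows -∂F/∂y.
∂F/∂x = 12(x - 3)(x + 3)(x + 4); at x=1 this is -480, so x increases.
∂F/∂y = -6(y + 1)(y + 3); at y=-5 this is -48, so y increases.
x converges to its nearest critical value 3 (a local min of the x-part); y converges to -3. The iterate converges to (3, -3).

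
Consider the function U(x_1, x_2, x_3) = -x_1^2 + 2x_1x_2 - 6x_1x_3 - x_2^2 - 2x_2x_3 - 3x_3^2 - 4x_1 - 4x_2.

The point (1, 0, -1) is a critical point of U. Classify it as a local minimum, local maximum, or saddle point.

The Hessian is constant: H = [[-2, 2, -6], [2, -2, -2], [-6, -2, -6]].
Leading principal minors: Δ₁ = -2, Δ₂ = 0, Δ₃ = 128.
The minors fit neither the all-positive nor the alternating-sign pattern, so H is indefinite: a saddle point.

saddle point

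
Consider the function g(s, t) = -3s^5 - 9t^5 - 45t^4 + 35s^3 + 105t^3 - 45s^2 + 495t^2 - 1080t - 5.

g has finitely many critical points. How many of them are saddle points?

8

g separates as a function of s plus a function of t, so ∇g=0 decouples.
∂g/∂s = -15s(s - 2)(s - 1)(s + 3) = 0 at s ∈ {-3, 0, 1, 2}; ∂g/∂t = -45(t - 2)(t - 1)(t + 3)(t + 4) = 0 at t ∈ {-4, -3, 1, 2}.
The Hessian is diagonal: diag(g_ss, g_tt). Second derivatives: g_ss(-3)=900, g_ss(0)=-90, g_ss(1)=60, g_ss(2)=-150; g_tt(-4)=1350, g_tt(-3)=-900, g_tt(1)=900, g_tt(2)=-1350.
Saddle points occur where the two diagonal entries have opposite signs: (-3, -3), (-3, 2), (0, -4), (0, 1), (1, -3), (1, 2), (2, -4), (2, 1). Count: 8.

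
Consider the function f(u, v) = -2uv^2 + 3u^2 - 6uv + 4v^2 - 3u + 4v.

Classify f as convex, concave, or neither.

neither

The term -2uv^2 is cubic, so the Hessian is not constant.
∂²f/∂v² = -4u + 8, which takes both signs as u varies (negative for sufficiently large u). A diagonal entry of the Hessian changing sign means the Hessian is neither positive- nor negative-semidefinite on all of R^2.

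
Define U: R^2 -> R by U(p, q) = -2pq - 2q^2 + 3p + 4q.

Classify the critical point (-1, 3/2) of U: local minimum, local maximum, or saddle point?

The Hessian of U is constant: H = [[0, -2], [-2, -4]].
det(H) = 0·(-4) − (-2)² = -4.
Since det(H) < 0, H is indefinite and the critical point is a saddle point.

saddle point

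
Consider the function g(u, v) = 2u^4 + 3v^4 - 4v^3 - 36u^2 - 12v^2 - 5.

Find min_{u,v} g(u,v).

g(u,v) separates as P(u) + Q(v) − 5, so its minimum is min P + min Q − 5.
P'(u) = 8u(u - 3)(u + 3) vanishes at u ∈ {-3, 0, 3}; Q'(v) = 12v(v - 2)(v + 1) vanishes at v ∈ {-1, 0, 2}.
Local minima of P (where P''>0): P(-3)=-162, P(3)=-162. Local minima of Q: Q(-1)=-5, Q(2)=-32.
So the global minimum of g is P(-3) + Q(2) − 5 = -162 − 32 − 5 = -199, attained at (-3, 2).

-199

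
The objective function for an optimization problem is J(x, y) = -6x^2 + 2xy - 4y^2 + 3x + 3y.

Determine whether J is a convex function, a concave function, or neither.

concave

J is quadratic, so its Hessian is the constant matrix H = [[-12, 2], [2, -8]].
det(H) = 92, tr(H) = -20.
det(H) > 0 and tr(H) < 0, so H is negative definite everywhere: concave.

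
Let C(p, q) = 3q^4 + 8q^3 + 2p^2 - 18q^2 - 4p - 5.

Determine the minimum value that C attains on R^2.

C(p,q) separates as A(p) + B(q) − 5, so its minimum is min A + min B − 5.
A'(p) = 4p - 4 vanishes at p ∈ {1}; B'(q) = 12q(q - 1)(q + 3) vanishes at q ∈ {-3, 0, 1}.
Local minima of A (where A''>0): A(1)=-2. Local minima of B: B(-3)=-135, B(1)=-7.
So the global minimum of C is A(1) + B(-3) − 5 = -2 − 135 − 5 = -142, attained at (1, -3).

-142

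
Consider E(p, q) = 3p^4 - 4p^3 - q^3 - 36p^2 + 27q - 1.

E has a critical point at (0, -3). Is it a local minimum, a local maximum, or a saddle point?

The mixed partial ∂²E/∂p∂q is 0, so the Hessian at any point is diag(E_pp, E_qq) = diag(12(3p^2 - 2p - 6), -6q).
At (0, -3): H = diag(-72, 18).
The eigenvalues have opposite signs, so H is indefinite: a saddle point.

saddle point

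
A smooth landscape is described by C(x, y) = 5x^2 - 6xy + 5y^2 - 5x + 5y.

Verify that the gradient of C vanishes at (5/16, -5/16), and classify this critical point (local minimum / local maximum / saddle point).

∇C = (10x - 6y - 5, -6x + 10y + 5); substituting (5/16, -5/16) gives ∇C = (0, 0), so (5/16, -5/16) is indeed a critical point.
The Hessian of C is constant: H = [[10, -6], [-6, 10]].
det(H) = 10·10 − (-6)² = 64.
det(H) > 0 and tr(H) = 20 > 0, so H is positive definite and the point is a local minimum.

local minimum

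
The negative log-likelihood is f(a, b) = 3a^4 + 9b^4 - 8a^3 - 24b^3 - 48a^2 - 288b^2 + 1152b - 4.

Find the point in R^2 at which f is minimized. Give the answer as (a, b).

(4, -4)

f(a,b) separates as P(a) + Q(b) − 4, so its minimum is min P + min Q − 4.
P'(a) = 12a(a - 4)(a + 2) vanishes at a ∈ {-2, 0, 4}; Q'(b) = 36(b - 4)(b - 2)(b + 4) vanishes at b ∈ {-4, 2, 4}.
Local minima of P (where P''>0): P(-2)=-80, P(4)=-512. Local minima of Q: Q(-4)=-5376, Q(4)=768.
So the global minimum of f is P(4) + Q(-4) − 4 = -512 − 5376 − 4 = -5892, attained at (4, -4).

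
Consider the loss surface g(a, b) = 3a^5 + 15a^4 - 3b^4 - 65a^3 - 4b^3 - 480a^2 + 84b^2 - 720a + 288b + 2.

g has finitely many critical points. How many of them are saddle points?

6

g separates as a function of a plus a function of b, so ∇g=0 decouples.
∂g/∂a = 15(a - 4)(a + 1)(a + 3)(a + 4) = 0 at a ∈ {-4, -3, -1, 4}; ∂g/∂b = -12(b - 4)(b + 2)(b + 3) = 0 at b ∈ {-3, -2, 4}.
The Hessian is diagonal: diag(g_aa, g_bb). Second derivatives: g_aa(-4)=-360, g_aa(-3)=210, g_aa(-1)=-450, g_aa(4)=4200; g_bb(-3)=-84, g_bb(-2)=72, g_bb(4)=-504.
Saddle points occur where the two diagonal entries have opposite signs: (-4, -2), (-3, -3), (-3, 4), (-1, -2), (4, -3), (4, 4). Count: 6.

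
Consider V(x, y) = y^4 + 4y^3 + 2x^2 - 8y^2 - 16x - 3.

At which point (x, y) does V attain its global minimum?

V(x,y) separates as P(x) + Q(y) − 3, so its minimum is min P + min Q − 3.
P'(x) = 4x - 16 vanishes at x ∈ {4}; Q'(y) = 4y(y - 1)(y + 4) vanishes at y ∈ {-4, 0, 1}.
Local minima of P (where P''>0): P(4)=-32. Local minima of Q: Q(-4)=-128, Q(1)=-3.
So the global minimum of V is P(4) + Q(-4) − 3 = -32 − 128 − 3 = -163, attained at (4, -4).

(4, -4)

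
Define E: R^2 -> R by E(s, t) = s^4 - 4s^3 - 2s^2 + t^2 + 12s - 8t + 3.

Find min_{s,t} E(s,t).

E(s,t) separates as P(s) + Q(t) + 3, so its minimum is min P + min Q + 3.
P'(s) = 4(s - 3)(s - 1)(s + 1) vanishes at s ∈ {-1, 1, 3}; Q'(t) = 2(t - 4) vanishes at t ∈ {4}.
Local minima of P (where P''>0): P(-1)=-9, P(3)=-9. Local minima of Q: Q(4)=-16.
So the global minimum of E is P(-1) + Q(4) + 3 = -9 − 16 + 3 = -22, attained at (-1, 4).

-22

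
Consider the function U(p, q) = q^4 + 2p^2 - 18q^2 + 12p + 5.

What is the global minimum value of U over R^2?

U(p,q) separates as A(p) + B(q) + 5, so its minimum is min A + min B + 5.
A'(p) = 4p + 12 vanishes at p ∈ {-3}; B'(q) = 4q(q - 3)(q + 3) vanishes at q ∈ {-3, 0, 3}.
Local minima of A (where A''>0): A(-3)=-18. Local minima of B: B(-3)=-81, B(3)=-81.
So the global minimum of U is A(-3) + B(-3) + 5 = -18 − 81 + 5 = -94, attained at (-3, -3).

-94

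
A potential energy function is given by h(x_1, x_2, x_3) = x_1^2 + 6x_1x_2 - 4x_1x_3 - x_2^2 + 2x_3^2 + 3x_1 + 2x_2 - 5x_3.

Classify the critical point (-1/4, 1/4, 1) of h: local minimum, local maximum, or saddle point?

The Hessian is constant: H = [[2, 6, -4], [6, -2, 0], [-4, 0, 4]].
Leading principal minors: Δ₁ = 2, Δ₂ = -40, Δ₃ = -128.
The minors fit neither the all-positive nor the alternating-sign pattern, so H is indefinite: a saddle point.

saddle point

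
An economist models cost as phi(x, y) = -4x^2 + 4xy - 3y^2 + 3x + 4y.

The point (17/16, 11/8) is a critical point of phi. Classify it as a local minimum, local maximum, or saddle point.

local maximum

The Hessian of phi is constant: H = [[-8, 4], [4, -6]].
det(H) = (-8)·(-6) − 4² = 32.
det(H) > 0 and tr(H) = -14 < 0, so H is negative definite and the point is a local maximum.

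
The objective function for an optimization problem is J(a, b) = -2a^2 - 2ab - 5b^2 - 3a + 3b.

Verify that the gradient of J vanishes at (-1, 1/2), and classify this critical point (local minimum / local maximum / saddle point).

∇J = (-4a - 2b - 3, -2a - 10b + 3); substituting (-1, 1/2) gives ∇J = (0, 0), so (-1, 1/2) is indeed a critical point.
The Hessian of J is constant: H = [[-4, -2], [-2, -10]].
det(H) = (-4)·(-10) − (-2)² = 36.
det(H) > 0 and tr(H) = -14 < 0, so H is negative definite and the point is a local maximum.

local maximum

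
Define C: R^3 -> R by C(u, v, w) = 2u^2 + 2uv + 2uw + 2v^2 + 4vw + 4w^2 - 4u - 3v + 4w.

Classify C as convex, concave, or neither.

convex

C is quadratic, so its Hessian is the constant matrix H = [[4, 2, 2], [2, 4, 4], [2, 4, 8]].
Leading principal minors: 4, 12, 48.
All positive ⇒ H ≻ 0 ⇒ convex.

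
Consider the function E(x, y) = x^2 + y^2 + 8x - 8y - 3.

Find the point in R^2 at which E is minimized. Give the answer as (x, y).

(-4, 4)

E(x,y) separates as P(x) + Q(y) − 3, so its minimum is min P + min Q − 3.
P'(x) = 2x + 8 vanishes at x ∈ {-4}; Q'(y) = 2y - 8 vanishes at y ∈ {4}.
Local minima of P (where P''>0): P(-4)=-16. Local minima of Q: Q(4)=-16.
So the global minimum of E is P(-4) + Q(4) − 3 = -16 − 16 − 3 = -35, attained at (-4, 4).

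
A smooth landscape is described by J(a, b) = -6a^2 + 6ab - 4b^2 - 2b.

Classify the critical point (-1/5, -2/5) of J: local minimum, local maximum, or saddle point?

The Hessian of J is constant: H = [[-12, 6], [6, -8]].
det(H) = (-12)·(-8) − 6² = 60.
det(H) > 0 and tr(H) = -20 < 0, so H is negative definite and the point is a local maximum.

local maximum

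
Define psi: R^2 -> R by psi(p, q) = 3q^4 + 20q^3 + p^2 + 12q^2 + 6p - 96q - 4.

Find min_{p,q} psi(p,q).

psi(p,q) separates as A(p) + B(q) − 4, so its minimum is min A + min B − 4.
A'(p) = 2p + 6 vanishes at p ∈ {-3}; B'(q) = 12(q - 1)(q + 2)(q + 4) vanishes at q ∈ {-4, -2, 1}.
Local minima of A (where A''>0): A(-3)=-9. Local minima of B: B(-4)=64, B(1)=-61.
So the global minimum of psi is A(-3) + B(1) − 4 = -9 − 61 − 4 = -74, attained at (-3, 1).

-74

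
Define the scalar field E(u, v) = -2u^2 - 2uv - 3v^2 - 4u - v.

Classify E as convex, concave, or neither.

concave

E is quadratic, so its Hessian is the constant matrix H = [[-4, -2], [-2, -6]].
det(H) = 20, tr(H) = -10.
det(H) > 0 and tr(H) < 0, so H is negative definite everywhere: concave.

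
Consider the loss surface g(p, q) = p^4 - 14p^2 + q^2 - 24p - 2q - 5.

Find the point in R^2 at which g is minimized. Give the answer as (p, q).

(3, 1)

g(p,q) separates as A(p) + B(q) − 5, so its minimum is min A + min B − 5.
A'(p) = 4(p - 3)(p + 1)(p + 2) vanishes at p ∈ {-2, -1, 3}; B'(q) = 2q - 2 vanishes at q ∈ {1}.
Local minima of A (where A''>0): A(-2)=8, A(3)=-117. Local minima of B: B(1)=-1.
So the global minimum of g is A(3) + B(1) − 5 = -117 − 1 − 5 = -123, attained at (3, 1).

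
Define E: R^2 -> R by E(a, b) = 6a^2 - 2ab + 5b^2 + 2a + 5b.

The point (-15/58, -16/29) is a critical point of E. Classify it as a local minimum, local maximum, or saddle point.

The Hessian of E is constant: H = [[12, -2], [-2, 10]].
det(H) = 12·10 − (-2)² = 116.
det(H) > 0 and tr(H) = 22 > 0, so H is positive definite and the point is a local minimum.

local minimum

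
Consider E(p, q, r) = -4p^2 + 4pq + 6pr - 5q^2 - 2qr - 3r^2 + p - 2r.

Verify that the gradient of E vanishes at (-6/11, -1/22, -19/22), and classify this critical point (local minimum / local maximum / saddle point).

∇E = (-8p + 4q + 6r + 1, 4p - 10q - 2r, 6p - 2q - 6r - 2); substituting (-6/11, -1/22, -19/22) gives ∇E = (0, 0, 0), so (-6/11, -1/22, -19/22) is indeed a critical point.
The Hessian is constant: H = [[-8, 4, 6], [4, -10, -2], [6, -2, -6]].
Leading principal minors: Δ₁ = -8, Δ₂ = 64, Δ₃ = -88.
The minors alternate sign starting negative (−, +, −), so H is negative definite: a local maximum.

local maximum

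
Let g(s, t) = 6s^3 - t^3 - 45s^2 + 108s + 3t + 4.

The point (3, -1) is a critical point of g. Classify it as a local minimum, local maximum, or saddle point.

The mixed partial ∂²g/∂s∂t is 0, so the Hessian at any point is diag(g_ss, g_tt) = diag(18(2s - 5), -6t).
At (3, -1): H = diag(18, 6).
Both eigenvalues are positive, so H is positive definite: a local minimum.

local minimum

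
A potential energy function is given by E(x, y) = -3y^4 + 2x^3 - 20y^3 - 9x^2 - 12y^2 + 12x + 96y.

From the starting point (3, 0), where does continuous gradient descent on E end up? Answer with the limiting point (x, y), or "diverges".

(2, -2)

E is separable, so gradient descent decouples: x follows -∂E/∂x, y follows -∂E/∂y.
∂E/∂x = 6(x - 2)(x - 1); at x=3 this is 12, so x decreases.
∂E/∂y = -12(y - 1)(y + 2)(y + 4); at y=0 this is 96, so y decreases.
x converges to its nearest critical value 2 (a local min of the x-part); y converges to -2. The iterate converges to (2, -2).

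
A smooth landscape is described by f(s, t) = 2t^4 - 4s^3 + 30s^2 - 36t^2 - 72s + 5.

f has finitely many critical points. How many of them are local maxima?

1

f separates as a function of s plus a function of t, so ∇f=0 decouples.
∂f/∂s = -12(s - 3)(s - 2) = 0 at s ∈ {2, 3}; ∂f/∂t = 8t(t - 3)(t + 3) = 0 at t ∈ {-3, 0, 3}.
The Hessian is diagonal: diag(f_ss, f_tt). Second derivatives: f_ss(2)=12, f_ss(3)=-12; f_tt(-3)=144, f_tt(0)=-72, f_tt(3)=144.
Local maxima occur where both diagonal entries negative: (3, 0). Count: 1.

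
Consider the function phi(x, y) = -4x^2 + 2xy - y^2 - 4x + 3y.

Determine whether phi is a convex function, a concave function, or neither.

phi is quadratic, so its Hessian is the constant matrix H = [[-8, 2], [2, -2]].
det(H) = 12, tr(H) = -10.
det(H) > 0 and tr(H) < 0, so H is negative definite everywhere: concave.

concave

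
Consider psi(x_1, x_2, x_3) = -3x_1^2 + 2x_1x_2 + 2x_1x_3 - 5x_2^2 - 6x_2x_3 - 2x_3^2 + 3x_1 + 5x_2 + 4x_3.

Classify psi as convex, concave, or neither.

concave

psi is quadratic, so its Hessian is the constant matrix H = [[-6, 2, 2], [2, -10, -6], [2, -6, -4]].
Leading principal minors: -6, 56, -16.
Signs alternate −, +, − ⇒ H ≺ 0 ⇒ concave.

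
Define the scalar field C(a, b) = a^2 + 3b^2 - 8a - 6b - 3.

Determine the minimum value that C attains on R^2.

C(a,b) separates as P(a) + Q(b) − 3, so its minimum is min P + min Q − 3.
P'(a) = 2a - 8 vanishes at a ∈ {4}; Q'(b) = 6b - 6 vanishes at b ∈ {1}.
Local minima of P (where P''>0): P(4)=-16. Local minima of Q: Q(1)=-3.
So the global minimum of C is P(4) + Q(1) − 3 = -16 − 3 − 3 = -22, attained at (4, 1).

-22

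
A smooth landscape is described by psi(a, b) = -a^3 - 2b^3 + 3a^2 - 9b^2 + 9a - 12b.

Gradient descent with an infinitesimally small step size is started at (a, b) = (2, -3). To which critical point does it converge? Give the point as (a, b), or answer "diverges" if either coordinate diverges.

(-1, -2)

psi is separable, so gradient descent decouples: a follows -∂psi/∂a, b follows -∂psi/∂b.
∂psi/∂a = -3(a - 3)(a + 1); at a=2 this is 9, so a decreases.
∂psi/∂b = -6(b + 1)(b + 2); at b=-3 this is -12, so b increases.
a converges to its nearest critical value -1 (a local min of the a-part); b converges to -2. The iterate converges to (-1, -2).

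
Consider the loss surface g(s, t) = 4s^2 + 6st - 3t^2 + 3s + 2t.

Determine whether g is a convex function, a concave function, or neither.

neither

g is quadratic, so its Hessian is the constant matrix H = [[8, 6], [6, -6]].
det(H) = -84, tr(H) = 2.
det(H) < 0, so H is indefinite: neither convex nor concave.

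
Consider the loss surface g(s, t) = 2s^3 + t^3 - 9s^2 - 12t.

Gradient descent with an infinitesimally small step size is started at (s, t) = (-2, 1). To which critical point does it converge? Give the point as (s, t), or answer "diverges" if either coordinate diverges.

diverges

g is separable, so gradient descent decouples: s follows -∂g/∂s, t follows -∂g/∂t.
∂g/∂s = 6s(s - 3); at s=-2 this is 60, so s decreases.
∂g/∂t = 3(t - 2)(t + 2); at t=1 this is -9, so t increases.
The s-coordinate has no critical point in that direction and runs off to infinity.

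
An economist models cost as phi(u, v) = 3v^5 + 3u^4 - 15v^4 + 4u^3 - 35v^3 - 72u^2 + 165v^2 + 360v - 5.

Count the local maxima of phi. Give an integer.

2

phi separates as a function of u plus a function of v, so ∇phi=0 decouples.
∂phi/∂u = 12u(u - 3)(u + 4) = 0 at u ∈ {-4, 0, 3}; ∂phi/∂v = 15(v - 4)(v - 3)(v + 1)(v + 2) = 0 at v ∈ {-2, -1, 3, 4}.
The Hessian is diagonal: diag(phi_uu, phi_vv). Second derivatives: phi_uu(-4)=336, phi_uu(0)=-144, phi_uu(3)=252; phi_vv(-2)=-450, phi_vv(-1)=300, phi_vv(3)=-300, phi_vv(4)=450.
Local maxima occur where both diagonal entries negative: (0, -2), (0, 3). Count: 2.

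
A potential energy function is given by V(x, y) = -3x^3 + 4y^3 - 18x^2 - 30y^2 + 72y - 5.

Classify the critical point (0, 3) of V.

The mixed partial ∂²V/∂x∂y is 0, so the Hessian at any point is diag(V_xx, V_yy) = diag(-18(x + 2), 12(2y - 5)).
At (0, 3): H = diag(-36, 12).
The eigenvalues have opposite signs, so H is indefinite: a saddle point.

saddle point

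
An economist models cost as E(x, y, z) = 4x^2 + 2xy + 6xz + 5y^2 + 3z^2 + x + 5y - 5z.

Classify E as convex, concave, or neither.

convex

E is quadratic, so its Hessian is the constant matrix H = [[8, 2, 6], [2, 10, 0], [6, 0, 6]].
Leading principal minors: 8, 76, 96.
All positive ⇒ H ≻ 0 ⇒ convex.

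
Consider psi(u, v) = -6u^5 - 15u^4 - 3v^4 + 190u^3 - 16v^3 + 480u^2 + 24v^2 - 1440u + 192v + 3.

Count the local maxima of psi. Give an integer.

4

psi separates as a function of u plus a function of v, so ∇psi=0 decouples.
∂psi/∂u = -30(u - 4)(u - 1)(u + 3)(u + 4) = 0 at u ∈ {-4, -3, 1, 4}; ∂psi/∂v = -12(v - 2)(v + 2)(v + 4) = 0 at v ∈ {-4, -2, 2}.
The Hessian is diagonal: diag(psi_uu, psi_vv). Second derivatives: psi_uu(-4)=1200, psi_uu(-3)=-840, psi_uu(1)=1800, psi_uu(4)=-5040; psi_vv(-4)=-144, psi_vv(-2)=96, psi_vv(2)=-288.
Local maxima occur where both diagonal entries negative: (-3, -4), (-3, 2), (4, -4), (4, 2). Count: 4.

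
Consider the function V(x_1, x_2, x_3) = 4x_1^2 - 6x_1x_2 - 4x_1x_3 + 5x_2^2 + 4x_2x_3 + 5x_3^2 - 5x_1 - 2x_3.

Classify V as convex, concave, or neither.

convex

V is quadratic, so its Hessian is the constant matrix H = [[8, -6, -4], [-6, 10, 4], [-4, 4, 10]].
Leading principal minors: 8, 44, 344.
All positive ⇒ H ≻ 0 ⇒ convex.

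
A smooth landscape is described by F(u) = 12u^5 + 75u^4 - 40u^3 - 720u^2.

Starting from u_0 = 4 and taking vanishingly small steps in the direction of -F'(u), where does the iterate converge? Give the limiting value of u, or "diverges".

2

F'(u) = 60u(u - 2)(u + 3)(u + 4), so F'(4) = 26880.
Gradient descent moves in the -F' direction, i.e. u is decreasing.
The nearest critical point in that direction is u = 2, where F'' = 3600 > 0 (a local minimum). The iterate converges there.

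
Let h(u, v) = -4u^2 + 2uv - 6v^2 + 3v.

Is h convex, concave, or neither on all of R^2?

concave

h is quadratic, so its Hessian is the constant matrix H = [[-8, 2], [2, -12]].
det(H) = 92, tr(H) = -20.
det(H) > 0 and tr(H) < 0, so H is negative definite everywhere: concave.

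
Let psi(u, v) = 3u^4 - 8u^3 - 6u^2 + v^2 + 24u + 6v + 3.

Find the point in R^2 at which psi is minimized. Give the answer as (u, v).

(-1, -3)

psi(u,v) separates as P(u) + Q(v) + 3, so its minimum is min P + min Q + 3.
P'(u) = 12(u - 2)(u - 1)(u + 1) vanishes at u ∈ {-1, 1, 2}; Q'(v) = 2v + 6 vanishes at v ∈ {-3}.
Local minima of P (where P''>0): P(-1)=-19, P(2)=8. Local minima of Q: Q(-3)=-9.
So the global minimum of psi is P(-1) + Q(-3) + 3 = -19 − 9 + 3 = -25, attained at (-1, -3).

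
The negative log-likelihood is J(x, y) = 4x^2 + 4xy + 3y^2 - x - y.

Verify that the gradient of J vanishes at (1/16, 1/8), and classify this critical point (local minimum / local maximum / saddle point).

local minimum

∇J = (8x + 4y - 1, 4x + 6y - 1); substituting (1/16, 1/8) gives ∇J = (0, 0), so (1/16, 1/8) is indeed a critical point.
The Hessian of J is constant: H = [[8, 4], [4, 6]].
det(H) = 8·6 − 4² = 32.
det(H) > 0 and tr(H) = 14 > 0, so H is positive definite and the point is a local minimum.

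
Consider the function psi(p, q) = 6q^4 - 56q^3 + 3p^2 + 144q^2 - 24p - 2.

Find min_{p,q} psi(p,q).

psi(p,q) separates as A(p) + B(q) − 2, so its minimum is min A + min B − 2.
A'(p) = 6p - 24 vanishes at p ∈ {4}; B'(q) = 24q(q - 4)(q - 3) vanishes at q ∈ {0, 3, 4}.
Local minima of A (where A''>0): A(4)=-48. Local minima of B: B(0)=0, B(4)=256.
So the global minimum of psi is A(4) + B(0) − 2 = -48 + 0 − 2 = -50, attained at (4, 0).

-50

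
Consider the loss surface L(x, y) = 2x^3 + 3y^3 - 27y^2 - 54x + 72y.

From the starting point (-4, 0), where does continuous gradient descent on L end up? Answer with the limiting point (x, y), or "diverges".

diverges

L is separable, so gradient descent decouples: x follows -∂L/∂x, y follows -∂L/∂y.
∂L/∂x = 6(x - 3)(x + 3); at x=-4 this is 42, so x decreases.
∂L/∂y = 9(y - 4)(y - 2); at y=0 this is 72, so y decreases.
The x-coordinate has no critical point in that direction and runs off to infinity.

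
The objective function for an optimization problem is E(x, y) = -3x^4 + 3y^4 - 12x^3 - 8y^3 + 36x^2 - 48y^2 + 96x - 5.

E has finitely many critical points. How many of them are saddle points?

5

E separates as a function of x plus a function of y, so ∇E=0 decouples.
∂E/∂x = -12(x - 2)(x + 1)(x + 4) = 0 at x ∈ {-4, -1, 2}; ∂E/∂y = 12y(y - 4)(y + 2) = 0 at y ∈ {-2, 0, 4}.
The Hessian is diagonal: diag(E_xx, E_yy). Second derivatives: E_xx(-4)=-216, E_xx(-1)=108, E_xx(2)=-216; E_yy(-2)=144, E_yy(0)=-96, E_yy(4)=288.
Saddle points occur where the two diagonal entries have opposite signs: (-4, -2), (-4, 4), (-1, 0), (2, -2), (2, 4). Count: 5.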